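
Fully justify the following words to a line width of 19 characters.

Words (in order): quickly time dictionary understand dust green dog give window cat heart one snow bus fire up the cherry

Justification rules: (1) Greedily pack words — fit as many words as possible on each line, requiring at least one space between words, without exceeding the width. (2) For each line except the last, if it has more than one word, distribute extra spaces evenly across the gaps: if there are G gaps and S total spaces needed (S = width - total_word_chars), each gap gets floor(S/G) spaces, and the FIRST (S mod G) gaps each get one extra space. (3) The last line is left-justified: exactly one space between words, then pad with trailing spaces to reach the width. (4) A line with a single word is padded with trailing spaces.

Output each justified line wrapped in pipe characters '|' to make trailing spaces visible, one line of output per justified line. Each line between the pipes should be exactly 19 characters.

Line 1: ['quickly', 'time'] (min_width=12, slack=7)
Line 2: ['dictionary'] (min_width=10, slack=9)
Line 3: ['understand', 'dust'] (min_width=15, slack=4)
Line 4: ['green', 'dog', 'give'] (min_width=14, slack=5)
Line 5: ['window', 'cat', 'heart'] (min_width=16, slack=3)
Line 6: ['one', 'snow', 'bus', 'fire'] (min_width=17, slack=2)
Line 7: ['up', 'the', 'cherry'] (min_width=13, slack=6)

Answer: |quickly        time|
|dictionary         |
|understand     dust|
|green    dog   give|
|window   cat  heart|
|one  snow  bus fire|
|up the cherry      |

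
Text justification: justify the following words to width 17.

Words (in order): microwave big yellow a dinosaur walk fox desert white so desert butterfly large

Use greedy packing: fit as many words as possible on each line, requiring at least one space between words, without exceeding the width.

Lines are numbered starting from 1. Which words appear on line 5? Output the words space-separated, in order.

Line 1: ['microwave', 'big'] (min_width=13, slack=4)
Line 2: ['yellow', 'a', 'dinosaur'] (min_width=17, slack=0)
Line 3: ['walk', 'fox', 'desert'] (min_width=15, slack=2)
Line 4: ['white', 'so', 'desert'] (min_width=15, slack=2)
Line 5: ['butterfly', 'large'] (min_width=15, slack=2)

Answer: butterfly large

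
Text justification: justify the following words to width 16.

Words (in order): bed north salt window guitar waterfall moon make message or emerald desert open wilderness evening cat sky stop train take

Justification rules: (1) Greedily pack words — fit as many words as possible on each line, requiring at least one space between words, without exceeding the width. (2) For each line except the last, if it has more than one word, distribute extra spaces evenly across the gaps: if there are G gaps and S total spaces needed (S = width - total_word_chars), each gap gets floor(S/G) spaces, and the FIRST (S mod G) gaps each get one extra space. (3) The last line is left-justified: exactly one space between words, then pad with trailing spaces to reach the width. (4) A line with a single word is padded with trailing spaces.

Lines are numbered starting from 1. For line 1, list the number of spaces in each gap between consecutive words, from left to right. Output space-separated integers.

Answer: 2 2

Derivation:
Line 1: ['bed', 'north', 'salt'] (min_width=14, slack=2)
Line 2: ['window', 'guitar'] (min_width=13, slack=3)
Line 3: ['waterfall', 'moon'] (min_width=14, slack=2)
Line 4: ['make', 'message', 'or'] (min_width=15, slack=1)
Line 5: ['emerald', 'desert'] (min_width=14, slack=2)
Line 6: ['open', 'wilderness'] (min_width=15, slack=1)
Line 7: ['evening', 'cat', 'sky'] (min_width=15, slack=1)
Line 8: ['stop', 'train', 'take'] (min_width=15, slack=1)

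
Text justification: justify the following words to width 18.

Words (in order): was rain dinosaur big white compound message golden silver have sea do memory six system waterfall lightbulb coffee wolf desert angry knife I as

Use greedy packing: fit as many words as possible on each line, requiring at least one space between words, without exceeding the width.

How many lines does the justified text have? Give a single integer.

Line 1: ['was', 'rain', 'dinosaur'] (min_width=17, slack=1)
Line 2: ['big', 'white', 'compound'] (min_width=18, slack=0)
Line 3: ['message', 'golden'] (min_width=14, slack=4)
Line 4: ['silver', 'have', 'sea', 'do'] (min_width=18, slack=0)
Line 5: ['memory', 'six', 'system'] (min_width=17, slack=1)
Line 6: ['waterfall'] (min_width=9, slack=9)
Line 7: ['lightbulb', 'coffee'] (min_width=16, slack=2)
Line 8: ['wolf', 'desert', 'angry'] (min_width=17, slack=1)
Line 9: ['knife', 'I', 'as'] (min_width=10, slack=8)
Total lines: 9

Answer: 9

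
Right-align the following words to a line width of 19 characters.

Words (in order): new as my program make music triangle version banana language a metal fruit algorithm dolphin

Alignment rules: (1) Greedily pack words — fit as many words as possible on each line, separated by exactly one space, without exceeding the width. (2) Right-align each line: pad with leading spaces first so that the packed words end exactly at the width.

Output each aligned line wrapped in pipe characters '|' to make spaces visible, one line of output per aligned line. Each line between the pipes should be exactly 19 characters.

Answer: |  new as my program|
|make music triangle|
|     version banana|
|   language a metal|
|    fruit algorithm|
|            dolphin|

Derivation:
Line 1: ['new', 'as', 'my', 'program'] (min_width=17, slack=2)
Line 2: ['make', 'music', 'triangle'] (min_width=19, slack=0)
Line 3: ['version', 'banana'] (min_width=14, slack=5)
Line 4: ['language', 'a', 'metal'] (min_width=16, slack=3)
Line 5: ['fruit', 'algorithm'] (min_width=15, slack=4)
Line 6: ['dolphin'] (min_width=7, slack=12)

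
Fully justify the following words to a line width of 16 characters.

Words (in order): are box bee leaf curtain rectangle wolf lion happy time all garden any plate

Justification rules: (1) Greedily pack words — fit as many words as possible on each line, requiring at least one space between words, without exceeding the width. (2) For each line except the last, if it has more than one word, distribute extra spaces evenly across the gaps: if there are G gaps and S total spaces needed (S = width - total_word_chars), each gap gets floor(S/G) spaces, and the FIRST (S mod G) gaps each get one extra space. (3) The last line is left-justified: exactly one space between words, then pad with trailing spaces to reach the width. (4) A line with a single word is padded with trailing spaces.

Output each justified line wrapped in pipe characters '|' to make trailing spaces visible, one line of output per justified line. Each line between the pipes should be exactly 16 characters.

Answer: |are box bee leaf|
|curtain         |
|rectangle   wolf|
|lion  happy time|
|all  garden  any|
|plate           |

Derivation:
Line 1: ['are', 'box', 'bee', 'leaf'] (min_width=16, slack=0)
Line 2: ['curtain'] (min_width=7, slack=9)
Line 3: ['rectangle', 'wolf'] (min_width=14, slack=2)
Line 4: ['lion', 'happy', 'time'] (min_width=15, slack=1)
Line 5: ['all', 'garden', 'any'] (min_width=14, slack=2)
Line 6: ['plate'] (min_width=5, slack=11)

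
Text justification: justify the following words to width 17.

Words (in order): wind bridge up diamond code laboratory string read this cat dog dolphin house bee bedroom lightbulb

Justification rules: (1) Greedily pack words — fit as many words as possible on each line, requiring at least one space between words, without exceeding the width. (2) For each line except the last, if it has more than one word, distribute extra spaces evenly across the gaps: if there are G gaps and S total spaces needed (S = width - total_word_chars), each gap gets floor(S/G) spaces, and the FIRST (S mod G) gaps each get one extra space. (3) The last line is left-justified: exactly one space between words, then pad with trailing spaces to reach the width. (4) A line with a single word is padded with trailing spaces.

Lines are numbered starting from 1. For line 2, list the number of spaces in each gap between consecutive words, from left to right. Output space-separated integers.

Line 1: ['wind', 'bridge', 'up'] (min_width=14, slack=3)
Line 2: ['diamond', 'code'] (min_width=12, slack=5)
Line 3: ['laboratory', 'string'] (min_width=17, slack=0)
Line 4: ['read', 'this', 'cat', 'dog'] (min_width=17, slack=0)
Line 5: ['dolphin', 'house', 'bee'] (min_width=17, slack=0)
Line 6: ['bedroom', 'lightbulb'] (min_width=17, slack=0)

Answer: 6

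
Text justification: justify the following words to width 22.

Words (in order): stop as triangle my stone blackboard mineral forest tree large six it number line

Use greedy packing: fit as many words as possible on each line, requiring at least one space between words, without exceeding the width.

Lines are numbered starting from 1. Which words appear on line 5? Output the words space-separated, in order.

Line 1: ['stop', 'as', 'triangle', 'my'] (min_width=19, slack=3)
Line 2: ['stone', 'blackboard'] (min_width=16, slack=6)
Line 3: ['mineral', 'forest', 'tree'] (min_width=19, slack=3)
Line 4: ['large', 'six', 'it', 'number'] (min_width=19, slack=3)
Line 5: ['line'] (min_width=4, slack=18)

Answer: line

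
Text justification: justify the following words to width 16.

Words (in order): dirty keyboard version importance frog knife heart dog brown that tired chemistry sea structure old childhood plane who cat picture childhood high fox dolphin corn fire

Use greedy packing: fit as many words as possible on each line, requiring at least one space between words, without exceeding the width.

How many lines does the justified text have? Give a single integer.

Line 1: ['dirty', 'keyboard'] (min_width=14, slack=2)
Line 2: ['version'] (min_width=7, slack=9)
Line 3: ['importance', 'frog'] (min_width=15, slack=1)
Line 4: ['knife', 'heart', 'dog'] (min_width=15, slack=1)
Line 5: ['brown', 'that', 'tired'] (min_width=16, slack=0)
Line 6: ['chemistry', 'sea'] (min_width=13, slack=3)
Line 7: ['structure', 'old'] (min_width=13, slack=3)
Line 8: ['childhood', 'plane'] (min_width=15, slack=1)
Line 9: ['who', 'cat', 'picture'] (min_width=15, slack=1)
Line 10: ['childhood', 'high'] (min_width=14, slack=2)
Line 11: ['fox', 'dolphin', 'corn'] (min_width=16, slack=0)
Line 12: ['fire'] (min_width=4, slack=12)
Total lines: 12

Answer: 12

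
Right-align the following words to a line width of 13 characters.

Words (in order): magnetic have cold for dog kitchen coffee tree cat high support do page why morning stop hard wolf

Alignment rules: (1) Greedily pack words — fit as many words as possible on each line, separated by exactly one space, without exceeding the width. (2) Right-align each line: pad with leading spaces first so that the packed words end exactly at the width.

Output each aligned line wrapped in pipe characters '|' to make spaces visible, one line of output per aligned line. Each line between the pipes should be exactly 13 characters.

Line 1: ['magnetic', 'have'] (min_width=13, slack=0)
Line 2: ['cold', 'for', 'dog'] (min_width=12, slack=1)
Line 3: ['kitchen'] (min_width=7, slack=6)
Line 4: ['coffee', 'tree'] (min_width=11, slack=2)
Line 5: ['cat', 'high'] (min_width=8, slack=5)
Line 6: ['support', 'do'] (min_width=10, slack=3)
Line 7: ['page', 'why'] (min_width=8, slack=5)
Line 8: ['morning', 'stop'] (min_width=12, slack=1)
Line 9: ['hard', 'wolf'] (min_width=9, slack=4)

Answer: |magnetic have|
| cold for dog|
|      kitchen|
|  coffee tree|
|     cat high|
|   support do|
|     page why|
| morning stop|
|    hard wolf|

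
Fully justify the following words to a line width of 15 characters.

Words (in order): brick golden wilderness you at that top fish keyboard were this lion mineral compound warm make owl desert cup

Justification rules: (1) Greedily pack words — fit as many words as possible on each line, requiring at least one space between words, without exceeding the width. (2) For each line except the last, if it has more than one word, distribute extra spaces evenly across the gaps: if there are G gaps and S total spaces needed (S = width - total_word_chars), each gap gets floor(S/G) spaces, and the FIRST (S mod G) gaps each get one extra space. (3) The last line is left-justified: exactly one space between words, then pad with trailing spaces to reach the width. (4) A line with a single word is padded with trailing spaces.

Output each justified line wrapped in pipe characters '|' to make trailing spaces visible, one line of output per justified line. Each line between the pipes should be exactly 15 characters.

Line 1: ['brick', 'golden'] (min_width=12, slack=3)
Line 2: ['wilderness', 'you'] (min_width=14, slack=1)
Line 3: ['at', 'that', 'top'] (min_width=11, slack=4)
Line 4: ['fish', 'keyboard'] (min_width=13, slack=2)
Line 5: ['were', 'this', 'lion'] (min_width=14, slack=1)
Line 6: ['mineral'] (min_width=7, slack=8)
Line 7: ['compound', 'warm'] (min_width=13, slack=2)
Line 8: ['make', 'owl', 'desert'] (min_width=15, slack=0)
Line 9: ['cup'] (min_width=3, slack=12)

Answer: |brick    golden|
|wilderness  you|
|at   that   top|
|fish   keyboard|
|were  this lion|
|mineral        |
|compound   warm|
|make owl desert|
|cup            |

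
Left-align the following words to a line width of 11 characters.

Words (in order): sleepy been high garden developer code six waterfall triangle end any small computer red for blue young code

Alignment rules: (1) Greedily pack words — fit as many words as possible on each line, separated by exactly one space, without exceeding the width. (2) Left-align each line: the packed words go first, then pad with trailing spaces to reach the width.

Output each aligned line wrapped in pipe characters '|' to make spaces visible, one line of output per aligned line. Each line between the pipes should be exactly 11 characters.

Answer: |sleepy been|
|high garden|
|developer  |
|code six   |
|waterfall  |
|triangle   |
|end any    |
|small      |
|computer   |
|red for    |
|blue young |
|code       |

Derivation:
Line 1: ['sleepy', 'been'] (min_width=11, slack=0)
Line 2: ['high', 'garden'] (min_width=11, slack=0)
Line 3: ['developer'] (min_width=9, slack=2)
Line 4: ['code', 'six'] (min_width=8, slack=3)
Line 5: ['waterfall'] (min_width=9, slack=2)
Line 6: ['triangle'] (min_width=8, slack=3)
Line 7: ['end', 'any'] (min_width=7, slack=4)
Line 8: ['small'] (min_width=5, slack=6)
Line 9: ['computer'] (min_width=8, slack=3)
Line 10: ['red', 'for'] (min_width=7, slack=4)
Line 11: ['blue', 'young'] (min_width=10, slack=1)
Line 12: ['code'] (min_width=4, slack=7)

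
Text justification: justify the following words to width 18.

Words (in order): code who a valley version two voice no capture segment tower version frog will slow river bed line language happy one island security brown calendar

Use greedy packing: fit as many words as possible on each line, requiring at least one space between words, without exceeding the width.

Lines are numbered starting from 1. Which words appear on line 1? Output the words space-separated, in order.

Line 1: ['code', 'who', 'a', 'valley'] (min_width=17, slack=1)
Line 2: ['version', 'two', 'voice'] (min_width=17, slack=1)
Line 3: ['no', 'capture', 'segment'] (min_width=18, slack=0)
Line 4: ['tower', 'version', 'frog'] (min_width=18, slack=0)
Line 5: ['will', 'slow', 'river'] (min_width=15, slack=3)
Line 6: ['bed', 'line', 'language'] (min_width=17, slack=1)
Line 7: ['happy', 'one', 'island'] (min_width=16, slack=2)
Line 8: ['security', 'brown'] (min_width=14, slack=4)
Line 9: ['calendar'] (min_width=8, slack=10)

Answer: code who a valley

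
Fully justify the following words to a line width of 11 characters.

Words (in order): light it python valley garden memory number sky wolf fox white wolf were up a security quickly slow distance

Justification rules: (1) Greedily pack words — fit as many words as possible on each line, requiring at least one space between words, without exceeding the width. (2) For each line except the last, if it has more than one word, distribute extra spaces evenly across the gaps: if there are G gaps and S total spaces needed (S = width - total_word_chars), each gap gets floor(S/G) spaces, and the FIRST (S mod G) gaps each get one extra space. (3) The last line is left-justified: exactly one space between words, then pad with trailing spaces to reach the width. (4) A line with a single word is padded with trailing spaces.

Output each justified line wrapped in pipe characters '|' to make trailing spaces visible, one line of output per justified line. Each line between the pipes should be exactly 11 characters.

Line 1: ['light', 'it'] (min_width=8, slack=3)
Line 2: ['python'] (min_width=6, slack=5)
Line 3: ['valley'] (min_width=6, slack=5)
Line 4: ['garden'] (min_width=6, slack=5)
Line 5: ['memory'] (min_width=6, slack=5)
Line 6: ['number', 'sky'] (min_width=10, slack=1)
Line 7: ['wolf', 'fox'] (min_width=8, slack=3)
Line 8: ['white', 'wolf'] (min_width=10, slack=1)
Line 9: ['were', 'up', 'a'] (min_width=9, slack=2)
Line 10: ['security'] (min_width=8, slack=3)
Line 11: ['quickly'] (min_width=7, slack=4)
Line 12: ['slow'] (min_width=4, slack=7)
Line 13: ['distance'] (min_width=8, slack=3)

Answer: |light    it|
|python     |
|valley     |
|garden     |
|memory     |
|number  sky|
|wolf    fox|
|white  wolf|
|were  up  a|
|security   |
|quickly    |
|slow       |
|distance   |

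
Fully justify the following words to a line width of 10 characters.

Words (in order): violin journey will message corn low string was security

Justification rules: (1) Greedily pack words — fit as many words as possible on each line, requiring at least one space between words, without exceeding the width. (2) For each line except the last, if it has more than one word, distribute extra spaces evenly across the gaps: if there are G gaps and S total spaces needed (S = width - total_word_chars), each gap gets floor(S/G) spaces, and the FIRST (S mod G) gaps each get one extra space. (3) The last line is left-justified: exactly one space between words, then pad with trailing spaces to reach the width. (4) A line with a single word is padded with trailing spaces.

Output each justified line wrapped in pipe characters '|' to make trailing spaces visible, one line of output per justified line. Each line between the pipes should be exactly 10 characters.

Line 1: ['violin'] (min_width=6, slack=4)
Line 2: ['journey'] (min_width=7, slack=3)
Line 3: ['will'] (min_width=4, slack=6)
Line 4: ['message'] (min_width=7, slack=3)
Line 5: ['corn', 'low'] (min_width=8, slack=2)
Line 6: ['string', 'was'] (min_width=10, slack=0)
Line 7: ['security'] (min_width=8, slack=2)

Answer: |violin    |
|journey   |
|will      |
|message   |
|corn   low|
|string was|
|security  |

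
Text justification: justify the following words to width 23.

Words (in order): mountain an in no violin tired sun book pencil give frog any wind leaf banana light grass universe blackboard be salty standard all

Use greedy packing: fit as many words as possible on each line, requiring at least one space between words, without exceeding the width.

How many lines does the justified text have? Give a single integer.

Line 1: ['mountain', 'an', 'in', 'no'] (min_width=17, slack=6)
Line 2: ['violin', 'tired', 'sun', 'book'] (min_width=21, slack=2)
Line 3: ['pencil', 'give', 'frog', 'any'] (min_width=20, slack=3)
Line 4: ['wind', 'leaf', 'banana', 'light'] (min_width=22, slack=1)
Line 5: ['grass', 'universe'] (min_width=14, slack=9)
Line 6: ['blackboard', 'be', 'salty'] (min_width=19, slack=4)
Line 7: ['standard', 'all'] (min_width=12, slack=11)
Total lines: 7

Answer: 7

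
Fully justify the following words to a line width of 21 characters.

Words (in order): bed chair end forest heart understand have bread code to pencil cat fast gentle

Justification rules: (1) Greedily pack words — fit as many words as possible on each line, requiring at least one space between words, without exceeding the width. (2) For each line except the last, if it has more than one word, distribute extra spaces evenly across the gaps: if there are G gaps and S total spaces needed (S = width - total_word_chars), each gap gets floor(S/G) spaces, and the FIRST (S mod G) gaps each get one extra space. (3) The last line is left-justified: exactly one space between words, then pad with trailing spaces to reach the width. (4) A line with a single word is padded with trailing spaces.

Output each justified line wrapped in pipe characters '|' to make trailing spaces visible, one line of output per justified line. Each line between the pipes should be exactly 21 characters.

Line 1: ['bed', 'chair', 'end', 'forest'] (min_width=20, slack=1)
Line 2: ['heart', 'understand', 'have'] (min_width=21, slack=0)
Line 3: ['bread', 'code', 'to', 'pencil'] (min_width=20, slack=1)
Line 4: ['cat', 'fast', 'gentle'] (min_width=15, slack=6)

Answer: |bed  chair end forest|
|heart understand have|
|bread  code to pencil|
|cat fast gentle      |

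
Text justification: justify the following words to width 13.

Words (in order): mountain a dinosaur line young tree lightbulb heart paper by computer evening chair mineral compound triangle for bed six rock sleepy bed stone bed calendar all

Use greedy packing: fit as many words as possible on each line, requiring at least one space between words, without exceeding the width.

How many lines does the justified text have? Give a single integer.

Line 1: ['mountain', 'a'] (min_width=10, slack=3)
Line 2: ['dinosaur', 'line'] (min_width=13, slack=0)
Line 3: ['young', 'tree'] (min_width=10, slack=3)
Line 4: ['lightbulb'] (min_width=9, slack=4)
Line 5: ['heart', 'paper'] (min_width=11, slack=2)
Line 6: ['by', 'computer'] (min_width=11, slack=2)
Line 7: ['evening', 'chair'] (min_width=13, slack=0)
Line 8: ['mineral'] (min_width=7, slack=6)
Line 9: ['compound'] (min_width=8, slack=5)
Line 10: ['triangle', 'for'] (min_width=12, slack=1)
Line 11: ['bed', 'six', 'rock'] (min_width=12, slack=1)
Line 12: ['sleepy', 'bed'] (min_width=10, slack=3)
Line 13: ['stone', 'bed'] (min_width=9, slack=4)
Line 14: ['calendar', 'all'] (min_width=12, slack=1)
Total lines: 14

Answer: 14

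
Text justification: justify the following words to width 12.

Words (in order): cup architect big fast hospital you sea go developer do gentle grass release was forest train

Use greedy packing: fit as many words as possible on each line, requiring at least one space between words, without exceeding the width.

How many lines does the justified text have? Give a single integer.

Answer: 9

Derivation:
Line 1: ['cup'] (min_width=3, slack=9)
Line 2: ['architect'] (min_width=9, slack=3)
Line 3: ['big', 'fast'] (min_width=8, slack=4)
Line 4: ['hospital', 'you'] (min_width=12, slack=0)
Line 5: ['sea', 'go'] (min_width=6, slack=6)
Line 6: ['developer', 'do'] (min_width=12, slack=0)
Line 7: ['gentle', 'grass'] (min_width=12, slack=0)
Line 8: ['release', 'was'] (min_width=11, slack=1)
Line 9: ['forest', 'train'] (min_width=12, slack=0)
Total lines: 9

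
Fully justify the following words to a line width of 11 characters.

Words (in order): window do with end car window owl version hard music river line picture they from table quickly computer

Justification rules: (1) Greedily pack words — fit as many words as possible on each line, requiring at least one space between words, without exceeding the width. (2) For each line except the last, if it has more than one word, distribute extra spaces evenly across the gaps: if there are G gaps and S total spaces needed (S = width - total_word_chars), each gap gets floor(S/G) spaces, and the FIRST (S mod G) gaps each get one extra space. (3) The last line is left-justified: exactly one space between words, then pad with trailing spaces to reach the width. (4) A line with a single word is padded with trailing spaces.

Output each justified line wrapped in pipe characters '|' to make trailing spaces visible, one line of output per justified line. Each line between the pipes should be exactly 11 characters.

Line 1: ['window', 'do'] (min_width=9, slack=2)
Line 2: ['with', 'end'] (min_width=8, slack=3)
Line 3: ['car', 'window'] (min_width=10, slack=1)
Line 4: ['owl', 'version'] (min_width=11, slack=0)
Line 5: ['hard', 'music'] (min_width=10, slack=1)
Line 6: ['river', 'line'] (min_width=10, slack=1)
Line 7: ['picture'] (min_width=7, slack=4)
Line 8: ['they', 'from'] (min_width=9, slack=2)
Line 9: ['table'] (min_width=5, slack=6)
Line 10: ['quickly'] (min_width=7, slack=4)
Line 11: ['computer'] (min_width=8, slack=3)

Answer: |window   do|
|with    end|
|car  window|
|owl version|
|hard  music|
|river  line|
|picture    |
|they   from|
|table      |
|quickly    |
|computer   |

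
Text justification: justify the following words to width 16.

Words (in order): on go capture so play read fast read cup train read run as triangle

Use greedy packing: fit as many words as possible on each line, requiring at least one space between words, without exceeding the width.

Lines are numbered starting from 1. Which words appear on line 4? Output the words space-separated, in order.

Line 1: ['on', 'go', 'capture', 'so'] (min_width=16, slack=0)
Line 2: ['play', 'read', 'fast'] (min_width=14, slack=2)
Line 3: ['read', 'cup', 'train'] (min_width=14, slack=2)
Line 4: ['read', 'run', 'as'] (min_width=11, slack=5)
Line 5: ['triangle'] (min_width=8, slack=8)

Answer: read run as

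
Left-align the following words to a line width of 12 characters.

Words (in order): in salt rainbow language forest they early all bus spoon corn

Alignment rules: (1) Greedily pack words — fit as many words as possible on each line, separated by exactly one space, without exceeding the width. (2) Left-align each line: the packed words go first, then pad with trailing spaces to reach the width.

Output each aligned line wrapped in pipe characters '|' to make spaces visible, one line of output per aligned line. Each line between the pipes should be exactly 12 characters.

Answer: |in salt     |
|rainbow     |
|language    |
|forest they |
|early all   |
|bus spoon   |
|corn        |

Derivation:
Line 1: ['in', 'salt'] (min_width=7, slack=5)
Line 2: ['rainbow'] (min_width=7, slack=5)
Line 3: ['language'] (min_width=8, slack=4)
Line 4: ['forest', 'they'] (min_width=11, slack=1)
Line 5: ['early', 'all'] (min_width=9, slack=3)
Line 6: ['bus', 'spoon'] (min_width=9, slack=3)
Line 7: ['corn'] (min_width=4, slack=8)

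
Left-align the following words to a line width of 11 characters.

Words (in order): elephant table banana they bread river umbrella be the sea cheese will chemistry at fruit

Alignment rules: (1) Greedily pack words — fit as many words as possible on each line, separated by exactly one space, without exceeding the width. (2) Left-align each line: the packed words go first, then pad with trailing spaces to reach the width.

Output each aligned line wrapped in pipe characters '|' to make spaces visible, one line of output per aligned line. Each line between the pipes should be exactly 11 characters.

Line 1: ['elephant'] (min_width=8, slack=3)
Line 2: ['table'] (min_width=5, slack=6)
Line 3: ['banana', 'they'] (min_width=11, slack=0)
Line 4: ['bread', 'river'] (min_width=11, slack=0)
Line 5: ['umbrella', 'be'] (min_width=11, slack=0)
Line 6: ['the', 'sea'] (min_width=7, slack=4)
Line 7: ['cheese', 'will'] (min_width=11, slack=0)
Line 8: ['chemistry'] (min_width=9, slack=2)
Line 9: ['at', 'fruit'] (min_width=8, slack=3)

Answer: |elephant   |
|table      |
|banana they|
|bread river|
|umbrella be|
|the sea    |
|cheese will|
|chemistry  |
|at fruit   |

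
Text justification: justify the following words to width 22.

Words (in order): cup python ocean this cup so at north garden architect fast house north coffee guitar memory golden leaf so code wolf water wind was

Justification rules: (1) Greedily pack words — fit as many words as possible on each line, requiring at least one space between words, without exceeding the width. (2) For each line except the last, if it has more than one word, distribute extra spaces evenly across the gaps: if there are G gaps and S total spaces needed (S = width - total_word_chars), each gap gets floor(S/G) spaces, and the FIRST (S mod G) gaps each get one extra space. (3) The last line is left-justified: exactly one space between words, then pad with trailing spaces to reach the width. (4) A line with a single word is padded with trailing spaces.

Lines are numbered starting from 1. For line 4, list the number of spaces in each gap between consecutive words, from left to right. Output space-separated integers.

Answer: 3 2

Derivation:
Line 1: ['cup', 'python', 'ocean', 'this'] (min_width=21, slack=1)
Line 2: ['cup', 'so', 'at', 'north', 'garden'] (min_width=22, slack=0)
Line 3: ['architect', 'fast', 'house'] (min_width=20, slack=2)
Line 4: ['north', 'coffee', 'guitar'] (min_width=19, slack=3)
Line 5: ['memory', 'golden', 'leaf', 'so'] (min_width=21, slack=1)
Line 6: ['code', 'wolf', 'water', 'wind'] (min_width=20, slack=2)
Line 7: ['was'] (min_width=3, slack=19)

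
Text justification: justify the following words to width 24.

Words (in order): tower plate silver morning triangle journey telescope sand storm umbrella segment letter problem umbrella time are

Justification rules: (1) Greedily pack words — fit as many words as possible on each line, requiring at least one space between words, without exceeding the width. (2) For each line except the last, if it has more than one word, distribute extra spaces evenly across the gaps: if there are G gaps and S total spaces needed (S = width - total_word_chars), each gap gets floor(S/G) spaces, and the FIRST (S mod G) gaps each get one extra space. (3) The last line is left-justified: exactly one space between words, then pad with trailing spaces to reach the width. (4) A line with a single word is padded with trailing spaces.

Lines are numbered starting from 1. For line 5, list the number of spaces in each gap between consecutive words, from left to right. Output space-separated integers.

Line 1: ['tower', 'plate', 'silver'] (min_width=18, slack=6)
Line 2: ['morning', 'triangle', 'journey'] (min_width=24, slack=0)
Line 3: ['telescope', 'sand', 'storm'] (min_width=20, slack=4)
Line 4: ['umbrella', 'segment', 'letter'] (min_width=23, slack=1)
Line 5: ['problem', 'umbrella', 'time'] (min_width=21, slack=3)
Line 6: ['are'] (min_width=3, slack=21)

Answer: 3 2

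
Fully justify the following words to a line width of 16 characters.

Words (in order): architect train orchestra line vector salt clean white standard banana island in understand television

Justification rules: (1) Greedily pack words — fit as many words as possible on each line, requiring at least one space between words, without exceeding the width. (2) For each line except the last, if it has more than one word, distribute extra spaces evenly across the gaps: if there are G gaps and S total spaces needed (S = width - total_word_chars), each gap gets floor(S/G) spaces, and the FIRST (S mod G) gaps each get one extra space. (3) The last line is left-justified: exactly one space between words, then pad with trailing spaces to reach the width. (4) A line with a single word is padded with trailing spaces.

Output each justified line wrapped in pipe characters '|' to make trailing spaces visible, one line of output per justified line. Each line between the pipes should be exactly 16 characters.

Answer: |architect  train|
|orchestra   line|
|vector      salt|
|clean      white|
|standard  banana|
|island        in|
|understand      |
|television      |

Derivation:
Line 1: ['architect', 'train'] (min_width=15, slack=1)
Line 2: ['orchestra', 'line'] (min_width=14, slack=2)
Line 3: ['vector', 'salt'] (min_width=11, slack=5)
Line 4: ['clean', 'white'] (min_width=11, slack=5)
Line 5: ['standard', 'banana'] (min_width=15, slack=1)
Line 6: ['island', 'in'] (min_width=9, slack=7)
Line 7: ['understand'] (min_width=10, slack=6)
Line 8: ['television'] (min_width=10, slack=6)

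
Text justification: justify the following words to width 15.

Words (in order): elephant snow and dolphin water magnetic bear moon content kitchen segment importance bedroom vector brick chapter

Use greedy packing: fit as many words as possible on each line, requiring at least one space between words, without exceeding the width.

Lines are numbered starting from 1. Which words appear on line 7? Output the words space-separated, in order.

Answer: importance

Derivation:
Line 1: ['elephant', 'snow'] (min_width=13, slack=2)
Line 2: ['and', 'dolphin'] (min_width=11, slack=4)
Line 3: ['water', 'magnetic'] (min_width=14, slack=1)
Line 4: ['bear', 'moon'] (min_width=9, slack=6)
Line 5: ['content', 'kitchen'] (min_width=15, slack=0)
Line 6: ['segment'] (min_width=7, slack=8)
Line 7: ['importance'] (min_width=10, slack=5)
Line 8: ['bedroom', 'vector'] (min_width=14, slack=1)
Line 9: ['brick', 'chapter'] (min_width=13, slack=2)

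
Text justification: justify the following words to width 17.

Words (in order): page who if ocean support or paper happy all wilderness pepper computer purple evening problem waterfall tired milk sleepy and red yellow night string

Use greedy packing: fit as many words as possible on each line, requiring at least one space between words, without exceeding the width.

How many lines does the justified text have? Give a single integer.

Answer: 10

Derivation:
Line 1: ['page', 'who', 'if', 'ocean'] (min_width=17, slack=0)
Line 2: ['support', 'or', 'paper'] (min_width=16, slack=1)
Line 3: ['happy', 'all'] (min_width=9, slack=8)
Line 4: ['wilderness', 'pepper'] (min_width=17, slack=0)
Line 5: ['computer', 'purple'] (min_width=15, slack=2)
Line 6: ['evening', 'problem'] (min_width=15, slack=2)
Line 7: ['waterfall', 'tired'] (min_width=15, slack=2)
Line 8: ['milk', 'sleepy', 'and'] (min_width=15, slack=2)
Line 9: ['red', 'yellow', 'night'] (min_width=16, slack=1)
Line 10: ['string'] (min_width=6, slack=11)
Total lines: 10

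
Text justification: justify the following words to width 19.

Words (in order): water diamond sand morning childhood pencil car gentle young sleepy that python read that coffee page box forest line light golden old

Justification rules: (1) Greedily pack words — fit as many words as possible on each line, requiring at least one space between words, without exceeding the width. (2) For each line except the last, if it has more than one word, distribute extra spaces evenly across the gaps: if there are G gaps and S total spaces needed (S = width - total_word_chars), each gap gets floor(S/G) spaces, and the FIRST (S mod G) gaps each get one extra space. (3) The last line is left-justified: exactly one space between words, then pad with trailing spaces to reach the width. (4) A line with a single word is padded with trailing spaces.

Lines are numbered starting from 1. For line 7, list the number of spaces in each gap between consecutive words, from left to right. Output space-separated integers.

Answer: 2 2

Derivation:
Line 1: ['water', 'diamond', 'sand'] (min_width=18, slack=1)
Line 2: ['morning', 'childhood'] (min_width=17, slack=2)
Line 3: ['pencil', 'car', 'gentle'] (min_width=17, slack=2)
Line 4: ['young', 'sleepy', 'that'] (min_width=17, slack=2)
Line 5: ['python', 'read', 'that'] (min_width=16, slack=3)
Line 6: ['coffee', 'page', 'box'] (min_width=15, slack=4)
Line 7: ['forest', 'line', 'light'] (min_width=17, slack=2)
Line 8: ['golden', 'old'] (min_width=10, slack=9)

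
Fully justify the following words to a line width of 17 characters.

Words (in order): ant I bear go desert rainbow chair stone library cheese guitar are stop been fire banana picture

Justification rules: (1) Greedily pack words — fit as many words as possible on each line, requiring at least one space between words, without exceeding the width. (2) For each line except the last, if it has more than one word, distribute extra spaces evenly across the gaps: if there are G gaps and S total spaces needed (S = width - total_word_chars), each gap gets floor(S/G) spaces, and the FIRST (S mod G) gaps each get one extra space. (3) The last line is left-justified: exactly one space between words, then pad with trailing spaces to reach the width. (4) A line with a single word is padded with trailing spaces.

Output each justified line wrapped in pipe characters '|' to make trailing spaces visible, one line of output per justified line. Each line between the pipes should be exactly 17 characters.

Answer: |ant   I  bear  go|
|desert    rainbow|
|chair       stone|
|library    cheese|
|guitar  are  stop|
|been  fire banana|
|picture          |

Derivation:
Line 1: ['ant', 'I', 'bear', 'go'] (min_width=13, slack=4)
Line 2: ['desert', 'rainbow'] (min_width=14, slack=3)
Line 3: ['chair', 'stone'] (min_width=11, slack=6)
Line 4: ['library', 'cheese'] (min_width=14, slack=3)
Line 5: ['guitar', 'are', 'stop'] (min_width=15, slack=2)
Line 6: ['been', 'fire', 'banana'] (min_width=16, slack=1)
Line 7: ['picture'] (min_width=7, slack=10)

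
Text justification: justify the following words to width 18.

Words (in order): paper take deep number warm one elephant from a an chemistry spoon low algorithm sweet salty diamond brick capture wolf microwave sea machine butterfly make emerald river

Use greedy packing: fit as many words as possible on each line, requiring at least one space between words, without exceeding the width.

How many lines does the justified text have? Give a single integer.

Answer: 11

Derivation:
Line 1: ['paper', 'take', 'deep'] (min_width=15, slack=3)
Line 2: ['number', 'warm', 'one'] (min_width=15, slack=3)
Line 3: ['elephant', 'from', 'a', 'an'] (min_width=18, slack=0)
Line 4: ['chemistry', 'spoon'] (min_width=15, slack=3)
Line 5: ['low', 'algorithm'] (min_width=13, slack=5)
Line 6: ['sweet', 'salty'] (min_width=11, slack=7)
Line 7: ['diamond', 'brick'] (min_width=13, slack=5)
Line 8: ['capture', 'wolf'] (min_width=12, slack=6)
Line 9: ['microwave', 'sea'] (min_width=13, slack=5)
Line 10: ['machine', 'butterfly'] (min_width=17, slack=1)
Line 11: ['make', 'emerald', 'river'] (min_width=18, slack=0)
Total lines: 11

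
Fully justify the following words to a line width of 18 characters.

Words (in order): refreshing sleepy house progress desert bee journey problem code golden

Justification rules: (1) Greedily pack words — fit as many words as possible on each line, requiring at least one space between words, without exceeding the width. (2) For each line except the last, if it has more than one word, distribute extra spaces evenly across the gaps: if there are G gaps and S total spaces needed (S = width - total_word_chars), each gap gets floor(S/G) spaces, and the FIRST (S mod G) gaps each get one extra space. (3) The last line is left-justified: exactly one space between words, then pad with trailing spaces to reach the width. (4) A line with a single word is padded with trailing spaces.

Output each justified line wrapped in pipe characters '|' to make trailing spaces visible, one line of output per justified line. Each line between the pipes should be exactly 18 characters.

Line 1: ['refreshing', 'sleepy'] (min_width=17, slack=1)
Line 2: ['house', 'progress'] (min_width=14, slack=4)
Line 3: ['desert', 'bee', 'journey'] (min_width=18, slack=0)
Line 4: ['problem', 'code'] (min_width=12, slack=6)
Line 5: ['golden'] (min_width=6, slack=12)

Answer: |refreshing  sleepy|
|house     progress|
|desert bee journey|
|problem       code|
|golden            |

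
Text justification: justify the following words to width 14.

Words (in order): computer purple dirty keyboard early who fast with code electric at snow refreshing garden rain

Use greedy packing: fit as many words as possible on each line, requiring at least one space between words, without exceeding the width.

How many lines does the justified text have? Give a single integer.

Answer: 8

Derivation:
Line 1: ['computer'] (min_width=8, slack=6)
Line 2: ['purple', 'dirty'] (min_width=12, slack=2)
Line 3: ['keyboard', 'early'] (min_width=14, slack=0)
Line 4: ['who', 'fast', 'with'] (min_width=13, slack=1)
Line 5: ['code', 'electric'] (min_width=13, slack=1)
Line 6: ['at', 'snow'] (min_width=7, slack=7)
Line 7: ['refreshing'] (min_width=10, slack=4)
Line 8: ['garden', 'rain'] (min_width=11, slack=3)
Total lines: 8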